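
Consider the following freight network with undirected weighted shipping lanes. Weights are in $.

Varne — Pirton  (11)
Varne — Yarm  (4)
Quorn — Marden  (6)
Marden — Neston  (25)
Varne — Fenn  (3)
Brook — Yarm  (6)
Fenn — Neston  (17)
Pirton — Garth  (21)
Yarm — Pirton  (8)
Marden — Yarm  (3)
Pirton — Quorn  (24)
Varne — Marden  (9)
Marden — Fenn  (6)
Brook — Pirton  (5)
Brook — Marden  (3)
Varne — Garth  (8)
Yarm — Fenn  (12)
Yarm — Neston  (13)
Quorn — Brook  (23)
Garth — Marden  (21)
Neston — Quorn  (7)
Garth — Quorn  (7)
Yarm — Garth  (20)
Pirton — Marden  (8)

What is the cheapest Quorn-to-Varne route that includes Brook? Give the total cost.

$19

Best Quorn to Brook: Quorn–Marden–Brook costing 9
Best Brook to Varne: Brook–Yarm–Varne costing 10
Total via Brook: 9 + 10 = $19.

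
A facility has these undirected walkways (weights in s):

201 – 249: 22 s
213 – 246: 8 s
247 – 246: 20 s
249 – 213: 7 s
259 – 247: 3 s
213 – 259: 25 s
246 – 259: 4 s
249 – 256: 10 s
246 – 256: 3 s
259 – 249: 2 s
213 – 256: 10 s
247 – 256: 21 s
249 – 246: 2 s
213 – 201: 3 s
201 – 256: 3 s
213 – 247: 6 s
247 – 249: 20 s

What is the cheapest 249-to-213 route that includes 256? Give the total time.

Best 249 to 256: 249 → 246 → 256 costing 5
Best 256 to 213: 256 → 201 → 213 costing 6
Total via 256: 5 + 6 = 11 s.

11 s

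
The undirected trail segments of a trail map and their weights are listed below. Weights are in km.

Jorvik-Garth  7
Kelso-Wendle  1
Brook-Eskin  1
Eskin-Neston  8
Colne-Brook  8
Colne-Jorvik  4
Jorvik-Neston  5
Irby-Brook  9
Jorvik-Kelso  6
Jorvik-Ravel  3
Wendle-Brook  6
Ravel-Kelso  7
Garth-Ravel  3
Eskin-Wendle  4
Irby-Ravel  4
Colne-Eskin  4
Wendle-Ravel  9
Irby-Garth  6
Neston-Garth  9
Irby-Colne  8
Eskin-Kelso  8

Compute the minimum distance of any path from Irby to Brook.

Running Dijkstra from Irby:
Irby: 0
Ravel: 4  (via Irby)
Garth: 6  (via Irby)
Jorvik: 7  (via Ravel)
Colne: 8  (via Irby)
Brook: 9  (via Irby)
Shortest route: Irby → Brook = 9 km.

9 km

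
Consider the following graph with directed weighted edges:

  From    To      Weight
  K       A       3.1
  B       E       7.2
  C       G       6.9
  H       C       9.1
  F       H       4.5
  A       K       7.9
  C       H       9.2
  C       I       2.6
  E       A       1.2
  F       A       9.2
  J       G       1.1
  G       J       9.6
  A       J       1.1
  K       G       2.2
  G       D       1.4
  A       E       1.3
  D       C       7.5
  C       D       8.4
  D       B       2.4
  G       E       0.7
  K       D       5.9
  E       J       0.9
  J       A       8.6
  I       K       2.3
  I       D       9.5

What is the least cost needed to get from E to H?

20.1

Shortest distances from E:
E: 0
J: 0.9  (via E)
A: 1.2  (via E)
G: 2  (via J)
D: 3.4  (via G)
B: 5.8  (via D)
K: 9.1  (via A)
C: 10.9  (via D)
I: 13.5  (via C)
H: 20.1  (via C)
Shortest route: E → J → G → D → C → H = 20.1.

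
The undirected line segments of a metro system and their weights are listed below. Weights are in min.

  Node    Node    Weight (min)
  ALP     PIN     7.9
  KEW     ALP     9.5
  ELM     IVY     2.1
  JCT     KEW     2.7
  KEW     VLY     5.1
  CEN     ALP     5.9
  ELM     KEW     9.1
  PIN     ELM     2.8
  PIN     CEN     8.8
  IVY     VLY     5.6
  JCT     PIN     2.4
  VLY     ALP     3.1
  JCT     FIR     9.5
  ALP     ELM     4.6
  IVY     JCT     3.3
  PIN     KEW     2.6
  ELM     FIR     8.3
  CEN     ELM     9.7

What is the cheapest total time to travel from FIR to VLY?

Enumerating some paths:
FIR - JCT - KEW - VLY: 9.5+2.7+5.1 = 17.3
FIR - JCT - IVY - VLY: 9.5+3.3+5.6 = 18.4
FIR - ELM - IVY - VLY: 8.3+2.1+5.6 = 16
The minimum is 16 min via FIR - ELM - IVY - VLY.

16 min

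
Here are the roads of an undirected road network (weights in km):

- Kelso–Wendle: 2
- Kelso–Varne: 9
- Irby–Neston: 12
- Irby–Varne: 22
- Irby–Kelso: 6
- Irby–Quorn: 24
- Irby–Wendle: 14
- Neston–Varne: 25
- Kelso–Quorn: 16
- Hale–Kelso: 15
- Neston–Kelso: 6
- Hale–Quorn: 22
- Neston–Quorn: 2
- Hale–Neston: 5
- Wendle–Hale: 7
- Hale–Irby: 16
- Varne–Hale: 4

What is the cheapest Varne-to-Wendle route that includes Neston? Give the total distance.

Shortest Varne→Neston: Varne–Hale–Neston = 9
Best Neston to Wendle: Neston–Kelso–Wendle costing 8
Total via Neston: 9 + 8 = 17 km.

17 km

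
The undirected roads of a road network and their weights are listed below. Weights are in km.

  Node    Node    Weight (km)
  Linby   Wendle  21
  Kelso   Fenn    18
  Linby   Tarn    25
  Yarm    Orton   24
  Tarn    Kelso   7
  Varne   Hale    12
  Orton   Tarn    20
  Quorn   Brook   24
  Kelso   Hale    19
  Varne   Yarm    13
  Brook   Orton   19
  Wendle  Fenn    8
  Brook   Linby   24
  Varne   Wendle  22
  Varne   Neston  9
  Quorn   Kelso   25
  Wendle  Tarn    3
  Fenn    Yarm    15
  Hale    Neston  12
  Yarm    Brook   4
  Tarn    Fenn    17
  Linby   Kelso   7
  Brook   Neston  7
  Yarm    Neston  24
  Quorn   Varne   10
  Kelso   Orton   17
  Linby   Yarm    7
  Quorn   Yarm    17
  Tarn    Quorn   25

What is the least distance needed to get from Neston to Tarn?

32 km

Shortest distances from Neston:
Neston: 0
Brook: 7  (via Neston)
Varne: 9  (via Neston)
Yarm: 11  (via Brook)
Hale: 12  (via Neston)
Linby: 18  (via Yarm)
Quorn: 19  (via Varne)
Kelso: 25  (via Linby)
Fenn: 26  (via Yarm)
Orton: 26  (via Brook)
Wendle: 31  (via Varne)
Tarn: 32  (via Kelso)
Shortest route: Neston → Brook → Yarm → Linby → Kelso → Tarn = 32 km.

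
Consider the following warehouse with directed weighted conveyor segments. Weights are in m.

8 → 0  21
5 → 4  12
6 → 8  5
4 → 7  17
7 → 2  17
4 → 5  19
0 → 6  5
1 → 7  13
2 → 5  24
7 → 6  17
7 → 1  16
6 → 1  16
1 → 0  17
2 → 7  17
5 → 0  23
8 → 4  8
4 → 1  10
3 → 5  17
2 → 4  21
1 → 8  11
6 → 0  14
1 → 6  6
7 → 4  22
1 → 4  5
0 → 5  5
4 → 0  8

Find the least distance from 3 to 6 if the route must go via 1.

45 m

Shortest 3→1: 3–5–4–1 = 39
Best 1 to 6: 1–6 costing 6
Total via 1: 39 + 6 = 45 m.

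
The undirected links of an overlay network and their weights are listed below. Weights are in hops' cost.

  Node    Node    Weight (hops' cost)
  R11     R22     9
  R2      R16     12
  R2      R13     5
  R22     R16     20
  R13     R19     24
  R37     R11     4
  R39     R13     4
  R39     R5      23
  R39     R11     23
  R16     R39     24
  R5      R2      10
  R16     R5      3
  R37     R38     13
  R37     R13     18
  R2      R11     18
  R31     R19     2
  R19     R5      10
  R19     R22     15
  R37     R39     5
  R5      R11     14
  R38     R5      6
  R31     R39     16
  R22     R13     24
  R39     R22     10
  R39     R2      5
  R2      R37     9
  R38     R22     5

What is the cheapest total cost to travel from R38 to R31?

Running Dijkstra from R38:
R38: 0
R22: 5  (via R38)
R5: 6  (via R38)
R16: 9  (via R5)
R37: 13  (via R38)
R11: 14  (via R22)
R39: 15  (via R22)
R19: 16  (via R5)
R2: 16  (via R5)
R31: 18  (via R19)
Shortest route: R38 → R5 → R19 → R31 = 18 hops' cost.

18 hops' cost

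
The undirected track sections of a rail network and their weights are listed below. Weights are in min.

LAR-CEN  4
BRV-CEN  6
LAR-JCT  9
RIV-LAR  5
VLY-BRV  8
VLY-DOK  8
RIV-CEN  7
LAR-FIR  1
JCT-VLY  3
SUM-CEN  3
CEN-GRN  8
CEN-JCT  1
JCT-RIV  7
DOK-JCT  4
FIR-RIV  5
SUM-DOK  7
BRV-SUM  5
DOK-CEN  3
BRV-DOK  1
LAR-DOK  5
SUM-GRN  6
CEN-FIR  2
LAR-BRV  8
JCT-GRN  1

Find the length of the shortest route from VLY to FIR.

6 min

Running Dijkstra from VLY:
VLY: 0
JCT: 3  (via VLY)
CEN: 4  (via JCT)
GRN: 4  (via JCT)
FIR: 6  (via CEN)
Shortest route: VLY–JCT–CEN–FIR = 6 min.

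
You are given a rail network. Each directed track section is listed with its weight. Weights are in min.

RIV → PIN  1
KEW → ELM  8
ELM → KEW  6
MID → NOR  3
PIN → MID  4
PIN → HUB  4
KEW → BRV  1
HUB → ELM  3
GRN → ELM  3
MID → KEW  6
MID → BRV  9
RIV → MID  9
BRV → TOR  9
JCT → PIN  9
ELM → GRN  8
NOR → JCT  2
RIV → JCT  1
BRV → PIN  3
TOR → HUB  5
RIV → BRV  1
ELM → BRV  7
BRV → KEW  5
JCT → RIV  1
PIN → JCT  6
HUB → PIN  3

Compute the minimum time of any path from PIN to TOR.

Settle nodes by increasing distance from PIN:
PIN: 0
MID: 4  (via PIN)
HUB: 4  (via PIN)
JCT: 6  (via PIN)
ELM: 7  (via HUB)
NOR: 7  (via MID)
RIV: 7  (via JCT)
BRV: 8  (via RIV)
KEW: 10  (via MID)
GRN: 15  (via ELM)
TOR: 17  (via BRV)
Shortest route: PIN–JCT–RIV–BRV–TOR = 17 min.

17 min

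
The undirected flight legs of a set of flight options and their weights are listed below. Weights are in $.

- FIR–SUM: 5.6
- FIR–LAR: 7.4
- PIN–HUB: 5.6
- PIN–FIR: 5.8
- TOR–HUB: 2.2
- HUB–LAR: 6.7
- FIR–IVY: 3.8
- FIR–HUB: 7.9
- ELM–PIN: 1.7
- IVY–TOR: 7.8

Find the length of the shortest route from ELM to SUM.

Running Dijkstra from ELM:
ELM: 0
PIN: 1.7  (via ELM)
HUB: 7.3  (via PIN)
FIR: 7.5  (via PIN)
TOR: 9.5  (via HUB)
IVY: 11.3  (via FIR)
SUM: 13.1  (via FIR)
Shortest route: ELM → PIN → FIR → SUM = $13.1.

$13.1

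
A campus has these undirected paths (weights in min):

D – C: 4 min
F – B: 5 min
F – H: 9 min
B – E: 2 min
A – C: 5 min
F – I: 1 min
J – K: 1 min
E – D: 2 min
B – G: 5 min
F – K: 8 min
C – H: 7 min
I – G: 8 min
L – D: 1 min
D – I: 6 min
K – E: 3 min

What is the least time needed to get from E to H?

13 min

Candidate routes:
E–D–C–H: 2+4+7 = 13
E–B–F–H: 2+5+9 = 16
The minimum is 13 min via E–D–C–H.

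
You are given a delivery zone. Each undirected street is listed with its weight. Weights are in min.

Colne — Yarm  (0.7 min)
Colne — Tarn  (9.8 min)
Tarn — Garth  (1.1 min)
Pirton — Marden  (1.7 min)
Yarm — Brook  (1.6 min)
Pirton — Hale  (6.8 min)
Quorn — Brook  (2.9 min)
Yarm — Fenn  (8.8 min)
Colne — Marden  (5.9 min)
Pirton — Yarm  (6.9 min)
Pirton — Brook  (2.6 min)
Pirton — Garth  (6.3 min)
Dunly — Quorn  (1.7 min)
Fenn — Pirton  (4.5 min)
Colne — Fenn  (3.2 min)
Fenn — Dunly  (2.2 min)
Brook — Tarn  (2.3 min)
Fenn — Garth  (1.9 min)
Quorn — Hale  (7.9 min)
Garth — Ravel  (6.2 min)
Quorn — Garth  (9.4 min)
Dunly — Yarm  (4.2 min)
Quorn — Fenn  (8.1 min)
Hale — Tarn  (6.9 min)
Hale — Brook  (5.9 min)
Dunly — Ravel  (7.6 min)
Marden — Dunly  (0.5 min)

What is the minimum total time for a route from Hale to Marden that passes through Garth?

Shortest Hale→Garth: Hale–Tarn–Garth = 8
Best Garth to Marden: Garth–Fenn–Dunly–Marden costing 4.6
Total via Garth: 8 + 4.6 = 12.6 min.

12.6 min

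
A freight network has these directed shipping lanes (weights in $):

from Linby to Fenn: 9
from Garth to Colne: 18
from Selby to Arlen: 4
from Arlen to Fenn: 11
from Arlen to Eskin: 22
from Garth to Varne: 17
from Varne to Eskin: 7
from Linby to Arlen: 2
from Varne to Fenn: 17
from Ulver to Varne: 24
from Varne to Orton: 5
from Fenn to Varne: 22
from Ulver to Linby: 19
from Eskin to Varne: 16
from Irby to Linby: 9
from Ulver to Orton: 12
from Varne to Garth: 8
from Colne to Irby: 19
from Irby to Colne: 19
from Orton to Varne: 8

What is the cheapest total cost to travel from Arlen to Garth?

$41

Compare a few routes:
Arlen → Eskin → Varne → Garth: 22+16+8 = 46
Arlen → Fenn → Varne → Garth: 11+22+8 = 41
The minimum is $41 via Arlen → Fenn → Varne → Garth.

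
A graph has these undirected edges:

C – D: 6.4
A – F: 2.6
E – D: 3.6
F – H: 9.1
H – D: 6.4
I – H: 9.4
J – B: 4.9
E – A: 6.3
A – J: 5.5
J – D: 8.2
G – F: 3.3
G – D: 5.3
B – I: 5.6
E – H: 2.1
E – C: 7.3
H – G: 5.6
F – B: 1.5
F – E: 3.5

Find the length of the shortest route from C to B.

Running Dijkstra from C:
C: 0
D: 6.4  (via C)
E: 7.3  (via C)
H: 9.4  (via E)
F: 10.8  (via E)
G: 11.7  (via D)
B: 12.3  (via F)
Shortest route: C → E → F → B = 12.3.

12.3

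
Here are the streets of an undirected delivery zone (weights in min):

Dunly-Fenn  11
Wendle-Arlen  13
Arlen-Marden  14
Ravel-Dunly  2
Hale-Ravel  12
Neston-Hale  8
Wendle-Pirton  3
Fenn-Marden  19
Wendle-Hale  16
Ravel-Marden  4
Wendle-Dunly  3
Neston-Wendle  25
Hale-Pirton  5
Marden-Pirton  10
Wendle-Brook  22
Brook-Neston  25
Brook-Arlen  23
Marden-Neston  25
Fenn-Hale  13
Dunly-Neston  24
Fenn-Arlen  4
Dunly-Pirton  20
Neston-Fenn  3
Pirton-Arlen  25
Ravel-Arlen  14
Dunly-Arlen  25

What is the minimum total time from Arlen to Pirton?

16 min

Settle nodes by increasing distance from Arlen:
Arlen: 0
Fenn: 4  (via Arlen)
Neston: 7  (via Fenn)
Wendle: 13  (via Arlen)
Marden: 14  (via Arlen)
Ravel: 14  (via Arlen)
Dunly: 15  (via Fenn)
Hale: 15  (via Neston)
Pirton: 16  (via Wendle)
Shortest route: Arlen → Wendle → Pirton = 16 min.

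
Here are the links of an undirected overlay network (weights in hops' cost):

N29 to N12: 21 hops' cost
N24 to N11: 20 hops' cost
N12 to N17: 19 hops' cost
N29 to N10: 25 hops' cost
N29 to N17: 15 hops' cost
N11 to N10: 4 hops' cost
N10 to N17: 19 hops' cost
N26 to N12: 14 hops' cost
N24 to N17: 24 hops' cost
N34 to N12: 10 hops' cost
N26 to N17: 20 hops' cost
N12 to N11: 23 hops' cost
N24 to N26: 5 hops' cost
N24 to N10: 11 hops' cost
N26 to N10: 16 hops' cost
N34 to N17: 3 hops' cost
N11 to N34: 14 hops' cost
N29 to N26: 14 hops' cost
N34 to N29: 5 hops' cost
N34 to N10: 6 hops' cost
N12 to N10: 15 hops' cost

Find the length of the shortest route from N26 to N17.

20 hops' cost

Compare a few routes:
N26–N29–N34–N17: 14+5+3 = 22
N26–N17: 20 = 20
The minimum is 20 hops' cost via N26–N17.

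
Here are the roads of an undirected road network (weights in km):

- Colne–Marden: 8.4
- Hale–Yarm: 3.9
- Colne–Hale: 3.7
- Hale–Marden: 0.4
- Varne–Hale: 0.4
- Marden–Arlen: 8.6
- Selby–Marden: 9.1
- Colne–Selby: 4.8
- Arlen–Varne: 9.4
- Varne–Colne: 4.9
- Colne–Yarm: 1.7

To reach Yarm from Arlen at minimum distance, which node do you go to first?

Candidate routes:
Arlen - Marden - Hale - Colne - Yarm: 8.6+0.4+3.7+1.7 = 14.4
Arlen - Varne - Hale - Yarm: 9.4+0.4+3.9 = 13.7
Arlen - Marden - Hale - Yarm: 8.6+0.4+3.9 = 12.9
Cheapest is Arlen - Marden - Hale - Yarm at 12.9 km.
So from Arlen the first move is to Marden.

Marden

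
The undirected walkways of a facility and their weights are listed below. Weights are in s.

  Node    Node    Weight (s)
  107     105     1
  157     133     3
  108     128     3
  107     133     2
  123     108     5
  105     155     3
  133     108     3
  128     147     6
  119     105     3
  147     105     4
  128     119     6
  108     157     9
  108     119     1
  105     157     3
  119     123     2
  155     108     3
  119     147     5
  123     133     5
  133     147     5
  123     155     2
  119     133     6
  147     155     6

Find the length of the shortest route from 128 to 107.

Enumerating some paths:
128 - 108 - 155 - 105 - 107: 3+3+3+1 = 10
128 - 119 - 105 - 107: 6+3+1 = 10
128 - 108 - 133 - 107: 3+3+2 = 8
128 - 147 - 105 - 107: 6+4+1 = 11
The minimum is 8 s via 128 - 108 - 133 - 107.

8 s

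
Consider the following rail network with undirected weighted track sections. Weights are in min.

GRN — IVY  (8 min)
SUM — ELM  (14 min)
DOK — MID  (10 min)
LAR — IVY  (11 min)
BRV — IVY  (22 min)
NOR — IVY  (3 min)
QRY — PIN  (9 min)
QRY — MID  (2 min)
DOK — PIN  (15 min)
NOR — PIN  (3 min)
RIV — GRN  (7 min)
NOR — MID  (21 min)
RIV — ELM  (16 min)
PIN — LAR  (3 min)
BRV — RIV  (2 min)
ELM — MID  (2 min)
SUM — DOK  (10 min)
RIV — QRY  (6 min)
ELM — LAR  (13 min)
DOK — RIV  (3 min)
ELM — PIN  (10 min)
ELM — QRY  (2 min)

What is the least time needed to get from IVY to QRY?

15 min

Settle nodes by increasing distance from IVY:
IVY: 0
NOR: 3  (via IVY)
PIN: 6  (via NOR)
GRN: 8  (via IVY)
LAR: 9  (via PIN)
RIV: 15  (via GRN)
QRY: 15  (via PIN)
Shortest route: IVY–NOR–PIN–QRY = 15 min.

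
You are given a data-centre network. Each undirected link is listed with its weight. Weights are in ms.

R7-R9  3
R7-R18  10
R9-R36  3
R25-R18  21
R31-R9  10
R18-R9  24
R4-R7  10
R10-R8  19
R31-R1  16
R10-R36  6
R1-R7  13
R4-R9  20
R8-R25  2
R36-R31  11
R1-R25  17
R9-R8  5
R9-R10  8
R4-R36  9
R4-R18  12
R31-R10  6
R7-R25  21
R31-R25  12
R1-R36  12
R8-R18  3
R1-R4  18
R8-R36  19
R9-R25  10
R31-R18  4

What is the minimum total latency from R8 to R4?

Shortest distances from R8:
R8: 0
R25: 2  (via R8)
R18: 3  (via R8)
R9: 5  (via R8)
R31: 7  (via R18)
R7: 8  (via R9)
R36: 8  (via R9)
R10: 13  (via R9)
R4: 15  (via R18)
Shortest route: R8–R18–R4 = 15 ms.

15 ms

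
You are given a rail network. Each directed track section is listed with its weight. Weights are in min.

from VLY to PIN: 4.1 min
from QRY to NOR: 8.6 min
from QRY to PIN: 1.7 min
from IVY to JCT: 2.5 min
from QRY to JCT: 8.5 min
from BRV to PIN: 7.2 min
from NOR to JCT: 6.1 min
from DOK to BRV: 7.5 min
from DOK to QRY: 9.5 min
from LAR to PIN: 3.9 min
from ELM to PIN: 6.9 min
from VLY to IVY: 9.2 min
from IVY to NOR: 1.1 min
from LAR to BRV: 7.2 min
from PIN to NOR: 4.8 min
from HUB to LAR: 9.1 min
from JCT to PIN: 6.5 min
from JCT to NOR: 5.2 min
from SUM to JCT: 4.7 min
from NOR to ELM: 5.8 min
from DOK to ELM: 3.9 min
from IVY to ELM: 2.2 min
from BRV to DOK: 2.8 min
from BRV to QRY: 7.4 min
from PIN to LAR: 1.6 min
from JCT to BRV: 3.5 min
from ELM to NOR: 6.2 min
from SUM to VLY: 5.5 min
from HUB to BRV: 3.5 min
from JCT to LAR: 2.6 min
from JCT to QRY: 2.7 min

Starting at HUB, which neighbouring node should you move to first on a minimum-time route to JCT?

Enumerating some paths:
HUB - BRV - DOK - ELM - NOR - JCT: 3.5+2.8+3.9+6.2+6.1 = 22.5
HUB - BRV - PIN - NOR - JCT: 3.5+7.2+4.8+6.1 = 21.6
HUB - BRV - QRY - JCT: 3.5+7.4+8.5 = 19.4
HUB - BRV - QRY - PIN - NOR - JCT: 3.5+7.4+1.7+4.8+6.1 = 23.5
Cheapest is HUB - BRV - QRY - JCT at 19.4 min.
So from HUB the first move is to BRV.

BRV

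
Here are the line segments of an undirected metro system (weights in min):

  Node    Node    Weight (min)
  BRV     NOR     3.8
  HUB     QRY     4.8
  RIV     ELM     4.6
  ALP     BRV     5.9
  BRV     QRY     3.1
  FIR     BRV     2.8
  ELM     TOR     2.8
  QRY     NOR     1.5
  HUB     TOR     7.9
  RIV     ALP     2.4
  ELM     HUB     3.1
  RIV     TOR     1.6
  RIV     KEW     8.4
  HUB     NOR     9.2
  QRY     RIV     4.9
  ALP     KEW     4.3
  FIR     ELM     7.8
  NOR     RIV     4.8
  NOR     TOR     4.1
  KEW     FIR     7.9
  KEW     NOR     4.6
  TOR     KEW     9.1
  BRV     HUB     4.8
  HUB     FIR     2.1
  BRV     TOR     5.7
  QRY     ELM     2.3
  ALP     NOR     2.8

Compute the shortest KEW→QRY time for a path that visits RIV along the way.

Best KEW to RIV: KEW–ALP–RIV costing 6.7
Best RIV to QRY: RIV–QRY costing 4.9
Total via RIV: 6.7 + 4.9 = 11.6 min.

11.6 min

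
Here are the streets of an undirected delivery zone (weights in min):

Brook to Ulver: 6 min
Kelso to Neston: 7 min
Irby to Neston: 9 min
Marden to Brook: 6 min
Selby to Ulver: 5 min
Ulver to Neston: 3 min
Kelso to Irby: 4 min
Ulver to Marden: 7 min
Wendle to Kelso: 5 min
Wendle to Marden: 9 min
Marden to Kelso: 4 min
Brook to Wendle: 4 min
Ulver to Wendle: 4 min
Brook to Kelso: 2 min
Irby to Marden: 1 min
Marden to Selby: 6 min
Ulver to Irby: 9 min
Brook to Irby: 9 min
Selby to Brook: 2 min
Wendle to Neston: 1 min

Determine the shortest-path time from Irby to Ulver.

Settle nodes by increasing distance from Irby:
Irby: 0
Marden: 1  (via Irby)
Kelso: 4  (via Irby)
Brook: 6  (via Kelso)
Selby: 7  (via Marden)
Ulver: 8  (via Marden)
Shortest route: Irby–Marden–Ulver = 8 min.

8 min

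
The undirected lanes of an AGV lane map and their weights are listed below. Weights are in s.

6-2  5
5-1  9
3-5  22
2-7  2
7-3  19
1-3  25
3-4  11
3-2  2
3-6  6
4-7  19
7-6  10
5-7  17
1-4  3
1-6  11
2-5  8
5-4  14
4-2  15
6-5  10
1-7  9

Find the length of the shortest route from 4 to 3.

Candidate routes:
4 → 3: 11 = 11
4 → 1 → 7 → 2 → 3: 3+9+2+2 = 16
Cheapest is 4 → 3 at 11 s.

11 s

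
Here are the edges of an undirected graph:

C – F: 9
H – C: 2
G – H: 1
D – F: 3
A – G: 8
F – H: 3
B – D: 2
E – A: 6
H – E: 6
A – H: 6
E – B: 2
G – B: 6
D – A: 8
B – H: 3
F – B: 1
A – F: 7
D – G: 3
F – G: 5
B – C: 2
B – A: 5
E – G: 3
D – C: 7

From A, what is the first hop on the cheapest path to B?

B

Enumerating some paths:
A → B: 5 = 5
A → F → B: 7+1 = 8
A → E → B: 6+2 = 8
The minimum is 5 via A → B.
So from A the first move is to B.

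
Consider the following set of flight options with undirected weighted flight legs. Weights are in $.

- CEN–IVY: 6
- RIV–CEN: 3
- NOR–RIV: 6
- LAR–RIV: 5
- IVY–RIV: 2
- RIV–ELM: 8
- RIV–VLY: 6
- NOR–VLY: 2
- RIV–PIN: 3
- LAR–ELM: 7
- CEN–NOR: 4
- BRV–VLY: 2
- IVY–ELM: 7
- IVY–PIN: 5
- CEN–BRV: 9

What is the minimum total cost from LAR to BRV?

$13

Enumerating some paths:
LAR → RIV → VLY → BRV: 5+6+2 = 13
LAR → RIV → NOR → VLY → BRV: 5+6+2+2 = 15
LAR → RIV → CEN → NOR → VLY → BRV: 5+3+4+2+2 = 16
The minimum is $13 via LAR → RIV → VLY → BRV.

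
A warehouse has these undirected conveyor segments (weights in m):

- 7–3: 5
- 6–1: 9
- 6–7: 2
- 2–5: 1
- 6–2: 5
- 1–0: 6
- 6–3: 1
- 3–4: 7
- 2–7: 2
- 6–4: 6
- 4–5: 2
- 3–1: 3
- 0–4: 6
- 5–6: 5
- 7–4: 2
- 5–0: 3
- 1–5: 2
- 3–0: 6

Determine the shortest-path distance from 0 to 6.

Candidate routes:
0 - 5 - 2 - 7 - 6: 3+1+2+2 = 8
0 - 5 - 6: 3+5 = 8
0 - 3 - 6: 6+1 = 7
0 - 5 - 1 - 3 - 6: 3+2+3+1 = 9
The minimum is 7 m via 0 - 3 - 6.

7 m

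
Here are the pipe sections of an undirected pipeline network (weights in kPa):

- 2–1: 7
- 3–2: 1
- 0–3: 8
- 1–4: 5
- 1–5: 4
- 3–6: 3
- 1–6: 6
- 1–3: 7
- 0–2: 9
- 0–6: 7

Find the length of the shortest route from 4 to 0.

Settle nodes by increasing distance from 4:
4: 0
1: 5  (via 4)
5: 9  (via 1)
6: 11  (via 1)
2: 12  (via 1)
3: 12  (via 1)
0: 18  (via 6)
Shortest route: 4 → 1 → 6 → 0 = 18 kPa.

18 kPa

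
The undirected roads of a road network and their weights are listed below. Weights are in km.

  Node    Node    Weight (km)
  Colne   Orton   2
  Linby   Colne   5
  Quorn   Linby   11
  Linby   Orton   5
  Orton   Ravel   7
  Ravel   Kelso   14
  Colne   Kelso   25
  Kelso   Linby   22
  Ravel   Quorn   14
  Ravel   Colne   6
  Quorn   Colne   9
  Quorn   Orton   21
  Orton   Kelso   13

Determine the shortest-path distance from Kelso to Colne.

Enumerating some paths:
Kelso → Orton → Linby → Colne: 13+5+5 = 23
Kelso → Ravel → Colne: 14+6 = 20
Kelso → Orton → Colne: 13+2 = 15
The minimum is 15 km via Kelso → Orton → Colne.

15 km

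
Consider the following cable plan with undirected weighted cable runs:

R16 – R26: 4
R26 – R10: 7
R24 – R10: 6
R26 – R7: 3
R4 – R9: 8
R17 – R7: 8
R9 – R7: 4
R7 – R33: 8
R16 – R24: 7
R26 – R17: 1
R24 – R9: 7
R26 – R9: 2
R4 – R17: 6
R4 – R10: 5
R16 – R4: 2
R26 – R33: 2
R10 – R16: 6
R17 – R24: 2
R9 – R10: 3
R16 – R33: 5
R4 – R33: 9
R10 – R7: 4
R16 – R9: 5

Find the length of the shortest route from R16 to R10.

6

Settle nodes by increasing distance from R16:
R16: 0
R4: 2  (via R16)
R26: 4  (via R16)
R33: 5  (via R16)
R9: 5  (via R16)
R17: 5  (via R26)
R10: 6  (via R16)
Shortest route: R16–R10 = 6.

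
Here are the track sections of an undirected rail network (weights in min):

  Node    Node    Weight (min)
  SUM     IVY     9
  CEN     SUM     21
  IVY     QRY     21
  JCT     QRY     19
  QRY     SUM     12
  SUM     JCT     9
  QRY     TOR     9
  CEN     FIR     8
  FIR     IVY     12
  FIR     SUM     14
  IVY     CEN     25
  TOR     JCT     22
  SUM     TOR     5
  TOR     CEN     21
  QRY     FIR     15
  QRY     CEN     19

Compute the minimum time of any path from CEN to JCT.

Candidate routes:
CEN - QRY - JCT: 19+19 = 38
CEN - TOR - SUM - JCT: 21+5+9 = 35
CEN - SUM - JCT: 21+9 = 30
CEN - FIR - SUM - JCT: 8+14+9 = 31
Cheapest is CEN - SUM - JCT at 30 min.

30 min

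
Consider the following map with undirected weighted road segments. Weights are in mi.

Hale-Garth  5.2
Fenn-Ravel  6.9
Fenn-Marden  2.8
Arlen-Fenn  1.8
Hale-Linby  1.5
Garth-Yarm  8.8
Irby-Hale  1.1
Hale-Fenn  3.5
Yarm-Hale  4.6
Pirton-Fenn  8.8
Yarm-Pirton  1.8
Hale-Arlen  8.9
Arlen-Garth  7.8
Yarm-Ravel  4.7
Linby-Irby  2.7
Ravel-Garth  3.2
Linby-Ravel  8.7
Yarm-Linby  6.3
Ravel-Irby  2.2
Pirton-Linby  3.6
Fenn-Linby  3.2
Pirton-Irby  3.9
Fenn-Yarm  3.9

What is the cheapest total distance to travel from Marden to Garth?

Compare a few routes:
Marden–Fenn–Arlen–Garth: 2.8+1.8+7.8 = 12.4
Marden–Fenn–Hale–Garth: 2.8+3.5+5.2 = 11.5
The minimum is 11.5 mi via Marden–Fenn–Hale–Garth.

11.5 mi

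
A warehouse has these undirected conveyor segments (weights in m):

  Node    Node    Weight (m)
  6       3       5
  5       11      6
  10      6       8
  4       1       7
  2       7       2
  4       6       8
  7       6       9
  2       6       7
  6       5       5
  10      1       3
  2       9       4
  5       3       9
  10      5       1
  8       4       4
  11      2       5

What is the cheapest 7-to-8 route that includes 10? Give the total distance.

Shortest 7→10: 7–2–11–5–10 = 14
Best 10 to 8: 10–1–4–8 costing 14
Total via 10: 14 + 14 = 28 m.

28 m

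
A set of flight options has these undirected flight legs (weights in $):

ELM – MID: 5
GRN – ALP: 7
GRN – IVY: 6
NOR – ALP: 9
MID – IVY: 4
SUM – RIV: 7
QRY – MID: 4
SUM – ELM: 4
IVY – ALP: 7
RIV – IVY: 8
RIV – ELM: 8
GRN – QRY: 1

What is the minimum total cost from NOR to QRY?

$17

Settle nodes by increasing distance from NOR:
NOR: 0
ALP: 9  (via NOR)
GRN: 16  (via ALP)
IVY: 16  (via ALP)
QRY: 17  (via GRN)
Shortest route: NOR → ALP → GRN → QRY = $17.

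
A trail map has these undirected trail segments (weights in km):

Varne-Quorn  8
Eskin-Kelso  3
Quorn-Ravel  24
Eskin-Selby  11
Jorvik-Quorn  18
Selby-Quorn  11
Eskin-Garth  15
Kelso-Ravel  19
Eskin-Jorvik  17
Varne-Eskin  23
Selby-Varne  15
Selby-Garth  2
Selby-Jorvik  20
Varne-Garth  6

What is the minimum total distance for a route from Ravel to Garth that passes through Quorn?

Best Ravel to Quorn: Ravel–Quorn costing 24
Shortest Quorn→Garth: Quorn–Selby–Garth = 13
Total via Quorn: 24 + 13 = 37 km.

37 km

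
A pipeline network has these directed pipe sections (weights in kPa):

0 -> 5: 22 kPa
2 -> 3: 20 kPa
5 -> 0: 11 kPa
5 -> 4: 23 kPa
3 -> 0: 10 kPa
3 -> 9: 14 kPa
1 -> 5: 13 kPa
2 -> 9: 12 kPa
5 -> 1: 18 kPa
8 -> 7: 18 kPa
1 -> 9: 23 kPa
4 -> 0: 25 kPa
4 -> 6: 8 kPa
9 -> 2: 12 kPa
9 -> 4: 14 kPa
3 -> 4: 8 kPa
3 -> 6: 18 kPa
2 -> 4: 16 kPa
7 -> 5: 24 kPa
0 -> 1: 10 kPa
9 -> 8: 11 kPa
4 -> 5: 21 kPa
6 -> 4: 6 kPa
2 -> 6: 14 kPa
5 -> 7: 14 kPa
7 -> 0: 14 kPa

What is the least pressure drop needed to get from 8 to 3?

Candidate routes:
8 → 7 → 5 → 1 → 9 → 2 → 3: 18+24+18+23+12+20 = 115
8 → 7 → 0 → 1 → 9 → 2 → 3: 18+14+10+23+12+20 = 97
Cheapest is 8 → 7 → 0 → 1 → 9 → 2 → 3 at 97 kPa.

97 kPa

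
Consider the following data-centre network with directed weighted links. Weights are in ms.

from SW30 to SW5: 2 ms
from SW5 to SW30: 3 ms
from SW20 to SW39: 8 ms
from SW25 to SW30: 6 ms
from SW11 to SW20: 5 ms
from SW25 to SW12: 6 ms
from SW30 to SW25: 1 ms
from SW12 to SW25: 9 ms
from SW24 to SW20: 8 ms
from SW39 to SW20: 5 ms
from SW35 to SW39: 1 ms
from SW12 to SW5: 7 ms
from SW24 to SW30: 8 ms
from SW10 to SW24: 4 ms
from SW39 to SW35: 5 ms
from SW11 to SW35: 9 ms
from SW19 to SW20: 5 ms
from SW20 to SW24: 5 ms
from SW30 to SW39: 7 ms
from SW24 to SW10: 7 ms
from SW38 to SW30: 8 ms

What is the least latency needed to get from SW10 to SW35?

Settle nodes by increasing distance from SW10:
SW10: 0
SW24: 4  (via SW10)
SW30: 12  (via SW24)
SW20: 12  (via SW24)
SW25: 13  (via SW30)
SW5: 14  (via SW30)
SW39: 19  (via SW30)
SW12: 19  (via SW25)
SW35: 24  (via SW39)
Shortest route: SW10–SW24–SW30–SW39–SW35 = 24 ms.

24 ms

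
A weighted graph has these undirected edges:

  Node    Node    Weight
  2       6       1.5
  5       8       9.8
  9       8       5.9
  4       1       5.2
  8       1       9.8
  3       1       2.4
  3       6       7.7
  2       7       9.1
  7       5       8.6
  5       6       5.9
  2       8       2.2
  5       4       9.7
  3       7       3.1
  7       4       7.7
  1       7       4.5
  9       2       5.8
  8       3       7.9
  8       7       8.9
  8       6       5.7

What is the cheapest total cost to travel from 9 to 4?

Candidate routes:
9 - 8 - 7 - 4: 5.9+8.9+7.7 = 22.5
9 - 8 - 3 - 1 - 4: 5.9+7.9+2.4+5.2 = 21.4
9 - 8 - 1 - 4: 5.9+9.8+5.2 = 20.9
Cheapest is 9 - 8 - 1 - 4 at 20.9.

20.9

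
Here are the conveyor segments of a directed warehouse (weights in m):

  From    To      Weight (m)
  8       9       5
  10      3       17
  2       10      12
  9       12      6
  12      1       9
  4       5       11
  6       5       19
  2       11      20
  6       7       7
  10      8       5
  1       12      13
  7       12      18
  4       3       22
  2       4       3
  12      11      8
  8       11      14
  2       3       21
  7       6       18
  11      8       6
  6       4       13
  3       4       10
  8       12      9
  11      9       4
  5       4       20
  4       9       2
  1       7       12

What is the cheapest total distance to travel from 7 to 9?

Running Dijkstra from 7:
7: 0
6: 18  (via 7)
12: 18  (via 7)
11: 26  (via 12)
1: 27  (via 12)
9: 30  (via 11)
Shortest route: 7–12–11–9 = 30 m.

30 m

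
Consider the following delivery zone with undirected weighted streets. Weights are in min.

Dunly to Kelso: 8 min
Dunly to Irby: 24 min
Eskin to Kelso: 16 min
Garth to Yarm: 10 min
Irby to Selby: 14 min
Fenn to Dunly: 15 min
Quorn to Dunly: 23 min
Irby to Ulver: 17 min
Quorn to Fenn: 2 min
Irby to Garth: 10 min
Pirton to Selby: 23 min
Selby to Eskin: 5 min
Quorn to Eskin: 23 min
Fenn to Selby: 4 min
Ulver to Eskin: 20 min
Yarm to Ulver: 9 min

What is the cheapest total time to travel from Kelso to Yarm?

Shortest distances from Kelso:
Kelso: 0
Dunly: 8  (via Kelso)
Eskin: 16  (via Kelso)
Selby: 21  (via Eskin)
Fenn: 23  (via Dunly)
Quorn: 25  (via Fenn)
Irby: 32  (via Dunly)
Ulver: 36  (via Eskin)
Garth: 42  (via Irby)
Pirton: 44  (via Selby)
Yarm: 45  (via Ulver)
Shortest route: Kelso–Eskin–Ulver–Yarm = 45 min.

45 min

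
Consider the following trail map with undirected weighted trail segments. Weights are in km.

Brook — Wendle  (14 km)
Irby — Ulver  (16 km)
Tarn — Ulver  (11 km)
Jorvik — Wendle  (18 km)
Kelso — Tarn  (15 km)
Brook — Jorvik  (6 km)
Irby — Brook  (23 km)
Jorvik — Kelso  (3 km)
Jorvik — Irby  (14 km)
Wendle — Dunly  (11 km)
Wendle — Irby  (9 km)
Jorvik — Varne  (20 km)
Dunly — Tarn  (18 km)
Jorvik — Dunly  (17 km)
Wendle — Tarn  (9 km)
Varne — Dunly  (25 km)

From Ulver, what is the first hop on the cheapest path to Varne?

Compare a few routes:
Ulver → Tarn → Dunly → Varne: 11+18+25 = 54
Ulver → Tarn → Kelso → Jorvik → Varne: 11+15+3+20 = 49
Ulver → Irby → Jorvik → Varne: 16+14+20 = 50
Cheapest is Ulver → Tarn → Kelso → Jorvik → Varne at 49 km.
So from Ulver the first move is to Tarn.

Tarn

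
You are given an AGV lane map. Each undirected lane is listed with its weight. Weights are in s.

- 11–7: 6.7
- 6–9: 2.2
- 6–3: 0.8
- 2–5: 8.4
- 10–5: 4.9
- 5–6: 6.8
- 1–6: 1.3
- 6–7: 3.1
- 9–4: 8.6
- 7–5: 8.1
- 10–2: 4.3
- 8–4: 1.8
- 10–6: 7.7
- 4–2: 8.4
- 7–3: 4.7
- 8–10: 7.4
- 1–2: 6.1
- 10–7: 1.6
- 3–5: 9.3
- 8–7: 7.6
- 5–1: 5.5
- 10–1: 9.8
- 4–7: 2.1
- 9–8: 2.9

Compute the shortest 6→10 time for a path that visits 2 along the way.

Shortest 6→2: 6 → 1 → 2 = 7.4
Best 2 to 10: 2 → 10 costing 4.3
Total via 2: 7.4 + 4.3 = 11.7 s.

11.7 s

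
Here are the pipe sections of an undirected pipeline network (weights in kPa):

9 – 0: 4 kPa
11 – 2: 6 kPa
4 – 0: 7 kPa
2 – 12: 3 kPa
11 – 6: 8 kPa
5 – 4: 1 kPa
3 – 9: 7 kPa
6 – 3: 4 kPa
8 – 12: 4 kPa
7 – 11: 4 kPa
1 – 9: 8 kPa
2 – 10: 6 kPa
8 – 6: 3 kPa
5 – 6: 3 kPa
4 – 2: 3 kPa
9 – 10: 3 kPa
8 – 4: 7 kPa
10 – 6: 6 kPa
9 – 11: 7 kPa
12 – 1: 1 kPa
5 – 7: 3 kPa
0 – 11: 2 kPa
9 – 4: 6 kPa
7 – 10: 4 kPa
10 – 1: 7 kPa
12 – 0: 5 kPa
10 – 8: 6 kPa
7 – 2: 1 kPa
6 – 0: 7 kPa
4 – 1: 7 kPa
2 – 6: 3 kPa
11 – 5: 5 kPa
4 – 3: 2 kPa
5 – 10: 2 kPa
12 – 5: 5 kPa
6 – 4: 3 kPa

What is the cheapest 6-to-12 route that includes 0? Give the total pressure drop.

12 kPa

Shortest 6→0: 6 → 0 = 7
Best 0 to 12: 0 → 12 costing 5
Total via 0: 7 + 5 = 12 kPa.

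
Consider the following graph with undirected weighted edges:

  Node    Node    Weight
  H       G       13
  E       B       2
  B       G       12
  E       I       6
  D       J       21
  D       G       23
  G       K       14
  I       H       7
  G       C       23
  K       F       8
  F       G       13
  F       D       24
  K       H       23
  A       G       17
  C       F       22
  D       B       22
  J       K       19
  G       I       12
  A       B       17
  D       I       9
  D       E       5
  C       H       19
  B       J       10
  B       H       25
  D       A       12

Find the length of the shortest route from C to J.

Settle nodes by increasing distance from C:
C: 0
H: 19  (via C)
F: 22  (via C)
G: 23  (via C)
I: 26  (via H)
K: 30  (via F)
E: 32  (via I)
B: 34  (via E)
D: 35  (via I)
A: 40  (via G)
J: 44  (via B)
Shortest route: C → H → I → E → B → J = 44.

44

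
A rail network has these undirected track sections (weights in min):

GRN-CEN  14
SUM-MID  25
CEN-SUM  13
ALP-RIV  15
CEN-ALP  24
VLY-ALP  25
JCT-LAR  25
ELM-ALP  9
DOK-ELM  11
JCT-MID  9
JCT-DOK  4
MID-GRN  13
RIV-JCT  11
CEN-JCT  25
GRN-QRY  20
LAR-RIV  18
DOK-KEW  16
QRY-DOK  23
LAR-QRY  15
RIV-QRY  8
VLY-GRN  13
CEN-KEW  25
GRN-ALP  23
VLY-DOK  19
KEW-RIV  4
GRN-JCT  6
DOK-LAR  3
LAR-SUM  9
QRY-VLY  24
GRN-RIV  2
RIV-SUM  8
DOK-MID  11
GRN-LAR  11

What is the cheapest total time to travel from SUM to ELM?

Running Dijkstra from SUM:
SUM: 0
RIV: 8  (via SUM)
LAR: 9  (via SUM)
GRN: 10  (via RIV)
DOK: 12  (via LAR)
KEW: 12  (via RIV)
CEN: 13  (via SUM)
JCT: 16  (via GRN)
QRY: 16  (via RIV)
ELM: 23  (via DOK)
Shortest route: SUM → LAR → DOK → ELM = 23 min.

23 min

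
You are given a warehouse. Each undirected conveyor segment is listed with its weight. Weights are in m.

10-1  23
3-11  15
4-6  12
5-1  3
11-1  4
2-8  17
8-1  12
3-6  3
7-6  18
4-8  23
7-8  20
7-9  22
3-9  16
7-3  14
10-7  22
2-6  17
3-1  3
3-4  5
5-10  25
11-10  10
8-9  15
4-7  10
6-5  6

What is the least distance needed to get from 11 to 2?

Shortest distances from 11:
11: 0
1: 4  (via 11)
3: 7  (via 1)
5: 7  (via 1)
6: 10  (via 3)
10: 10  (via 11)
4: 12  (via 3)
8: 16  (via 1)
7: 21  (via 3)
9: 23  (via 3)
2: 27  (via 6)
Shortest route: 11 → 1 → 3 → 6 → 2 = 27 m.

27 m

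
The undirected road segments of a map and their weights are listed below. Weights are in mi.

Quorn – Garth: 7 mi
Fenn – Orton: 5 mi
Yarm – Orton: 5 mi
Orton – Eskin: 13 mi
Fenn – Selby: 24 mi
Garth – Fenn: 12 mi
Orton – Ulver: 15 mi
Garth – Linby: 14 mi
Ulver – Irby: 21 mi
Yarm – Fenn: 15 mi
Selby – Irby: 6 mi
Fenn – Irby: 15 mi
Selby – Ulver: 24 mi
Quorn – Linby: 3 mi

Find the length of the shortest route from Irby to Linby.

37 mi

Settle nodes by increasing distance from Irby:
Irby: 0
Selby: 6  (via Irby)
Fenn: 15  (via Irby)
Orton: 20  (via Fenn)
Ulver: 21  (via Irby)
Yarm: 25  (via Orton)
Garth: 27  (via Fenn)
Eskin: 33  (via Orton)
Quorn: 34  (via Garth)
Linby: 37  (via Quorn)
Shortest route: Irby → Fenn → Garth → Quorn → Linby = 37 mi.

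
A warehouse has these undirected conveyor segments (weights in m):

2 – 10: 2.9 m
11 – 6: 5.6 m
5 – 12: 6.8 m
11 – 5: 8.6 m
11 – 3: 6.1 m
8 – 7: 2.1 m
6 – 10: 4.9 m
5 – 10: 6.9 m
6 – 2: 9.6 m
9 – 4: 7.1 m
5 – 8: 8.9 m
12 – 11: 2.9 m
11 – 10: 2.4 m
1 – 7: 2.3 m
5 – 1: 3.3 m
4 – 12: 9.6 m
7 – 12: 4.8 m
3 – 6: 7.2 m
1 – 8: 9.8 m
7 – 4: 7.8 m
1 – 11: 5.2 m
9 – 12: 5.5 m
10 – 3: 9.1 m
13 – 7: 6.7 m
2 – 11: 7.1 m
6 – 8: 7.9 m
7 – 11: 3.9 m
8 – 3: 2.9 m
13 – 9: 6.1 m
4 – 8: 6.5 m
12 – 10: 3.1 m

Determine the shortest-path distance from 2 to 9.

Candidate routes:
2 - 10 - 12 - 9: 2.9+3.1+5.5 = 11.5
2 - 10 - 11 - 12 - 9: 2.9+2.4+2.9+5.5 = 13.7
The minimum is 11.5 m via 2 - 10 - 12 - 9.

11.5 m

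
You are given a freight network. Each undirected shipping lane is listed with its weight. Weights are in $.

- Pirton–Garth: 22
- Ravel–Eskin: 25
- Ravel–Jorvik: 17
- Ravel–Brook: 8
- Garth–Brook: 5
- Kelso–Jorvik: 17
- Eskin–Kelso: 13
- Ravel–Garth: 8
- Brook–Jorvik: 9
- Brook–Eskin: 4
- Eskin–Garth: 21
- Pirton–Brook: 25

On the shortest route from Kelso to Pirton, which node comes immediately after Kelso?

Eskin

Candidate routes:
Kelso–Jorvik–Brook–Pirton: 17+9+25 = 51
Kelso–Eskin–Brook–Garth–Pirton: 13+4+5+22 = 44
Kelso–Eskin–Brook–Pirton: 13+4+25 = 42
Kelso–Jorvik–Brook–Garth–Pirton: 17+9+5+22 = 53
Cheapest is Kelso–Eskin–Brook–Pirton at $42.
So from Kelso the first move is to Eskin.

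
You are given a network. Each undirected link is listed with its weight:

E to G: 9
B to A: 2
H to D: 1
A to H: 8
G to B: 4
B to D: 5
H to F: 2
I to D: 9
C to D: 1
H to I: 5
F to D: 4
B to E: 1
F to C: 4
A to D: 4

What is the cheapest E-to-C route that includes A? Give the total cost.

Best E to A: E → B → A costing 3
Shortest A→C: A → D → C = 5
Total via A: 3 + 5 = 8.

8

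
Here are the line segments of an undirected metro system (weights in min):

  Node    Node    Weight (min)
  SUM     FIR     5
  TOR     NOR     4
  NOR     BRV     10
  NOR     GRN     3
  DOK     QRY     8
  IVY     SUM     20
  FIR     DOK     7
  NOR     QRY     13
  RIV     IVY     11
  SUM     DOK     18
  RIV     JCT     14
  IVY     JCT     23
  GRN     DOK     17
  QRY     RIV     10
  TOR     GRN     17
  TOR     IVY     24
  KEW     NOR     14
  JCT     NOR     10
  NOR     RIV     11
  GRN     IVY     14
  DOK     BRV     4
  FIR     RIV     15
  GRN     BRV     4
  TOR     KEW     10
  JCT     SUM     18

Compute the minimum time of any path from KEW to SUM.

37 min

Compare a few routes:
KEW → TOR → NOR → BRV → DOK → FIR → SUM: 10+4+10+4+7+5 = 40
KEW → NOR → GRN → BRV → DOK → FIR → SUM: 14+3+4+4+7+5 = 37
Cheapest is KEW → NOR → GRN → BRV → DOK → FIR → SUM at 37 min.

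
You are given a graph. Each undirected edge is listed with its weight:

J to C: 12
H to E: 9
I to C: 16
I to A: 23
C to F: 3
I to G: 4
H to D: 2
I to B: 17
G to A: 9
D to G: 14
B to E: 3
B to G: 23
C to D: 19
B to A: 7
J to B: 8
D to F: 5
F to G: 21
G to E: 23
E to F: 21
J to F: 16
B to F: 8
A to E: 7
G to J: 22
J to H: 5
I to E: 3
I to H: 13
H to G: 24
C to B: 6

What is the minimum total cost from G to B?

Compare a few routes:
G - A - B: 9+7 = 16
G - A - E - B: 9+7+3 = 19
G - I - E - A - B: 4+3+7+7 = 21
G - I - E - B: 4+3+3 = 10
Cheapest is G - I - E - B at 10.

10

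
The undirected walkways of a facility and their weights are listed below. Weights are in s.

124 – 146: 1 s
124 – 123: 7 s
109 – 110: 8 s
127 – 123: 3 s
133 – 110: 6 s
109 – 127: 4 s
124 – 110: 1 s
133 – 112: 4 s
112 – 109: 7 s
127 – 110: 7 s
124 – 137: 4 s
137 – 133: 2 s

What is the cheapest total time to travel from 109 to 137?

13 s

Running Dijkstra from 109:
109: 0
127: 4  (via 109)
112: 7  (via 109)
123: 7  (via 127)
110: 8  (via 109)
124: 9  (via 110)
146: 10  (via 124)
133: 11  (via 112)
137: 13  (via 124)
Shortest route: 109 → 110 → 124 → 137 = 13 s.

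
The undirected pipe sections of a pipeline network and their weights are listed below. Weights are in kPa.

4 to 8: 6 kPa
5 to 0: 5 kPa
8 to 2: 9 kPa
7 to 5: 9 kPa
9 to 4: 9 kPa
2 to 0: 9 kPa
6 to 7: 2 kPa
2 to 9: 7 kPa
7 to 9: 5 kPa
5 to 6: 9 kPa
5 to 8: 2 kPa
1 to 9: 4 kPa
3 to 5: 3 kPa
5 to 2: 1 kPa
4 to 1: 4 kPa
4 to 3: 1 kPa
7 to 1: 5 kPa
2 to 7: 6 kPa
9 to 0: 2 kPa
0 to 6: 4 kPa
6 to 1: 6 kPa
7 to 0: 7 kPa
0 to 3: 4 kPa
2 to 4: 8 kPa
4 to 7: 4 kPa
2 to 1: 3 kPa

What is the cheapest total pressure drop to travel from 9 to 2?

Compare a few routes:
9 - 2: 7 = 7
9 - 0 - 5 - 2: 2+5+1 = 8
Cheapest is 9 - 2 at 7 kPa.

7 kPa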